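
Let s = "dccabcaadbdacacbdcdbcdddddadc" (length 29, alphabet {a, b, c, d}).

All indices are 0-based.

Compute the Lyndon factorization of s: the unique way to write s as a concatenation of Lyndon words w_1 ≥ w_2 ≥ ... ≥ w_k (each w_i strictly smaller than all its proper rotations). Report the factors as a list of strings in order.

emit factor 1: 'd' (i=0, period=1)
emit factor 2: 'c' (i=1, period=1)
emit factor 3: 'c' (i=2, period=1)
emit factor 4: 'abc' (i=3, period=3)
emit factor 5: 'aadbdacacbdcdbcdddddadc' (i=6, period=23)

["d", "c", "c", "abc", "aadbdacacbdcdbcdddddadc"]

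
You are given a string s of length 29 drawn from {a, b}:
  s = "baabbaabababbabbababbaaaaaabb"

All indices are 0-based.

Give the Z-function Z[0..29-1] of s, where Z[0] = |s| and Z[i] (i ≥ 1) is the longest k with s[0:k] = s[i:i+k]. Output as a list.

Z[0]=29
i=1: i≥r, start 0; Z[1]=0
i=2: i≥r, start 0; Z[2]=0
i=3: i≥r, start 0; Z[3]=1 extend→box=[3,4)
i=4: i≥r, start 0; Z[4]=4 extend→box=[4,8)
i=5: min(r-i=3, Z[1]=0)=0; Z[5]=0
i=6: min(r-i=2, Z[2]=0)=0; Z[6]=0
i=7: min(r-i=1, Z[3]=1)=1; Z[7]=2 extend→box=[7,9)
i=8: min(r-i=1, Z[1]=0)=0; Z[8]=0
i=9: i≥r, start 0; Z[9]=2 extend→box=[9,11)
i=10: min(r-i=1, Z[1]=0)=0; Z[10]=0
i=11: i≥r, start 0; Z[11]=1 extend→box=[11,12)
i=12: i≥r, start 0; Z[12]=2 extend→box=[12,14)
i=13: min(r-i=1, Z[1]=0)=0; Z[13]=0
i=14: i≥r, start 0; Z[14]=1 extend→box=[14,15)
i=15: i≥r, start 0; Z[15]=2 extend→box=[15,17)
i=16: min(r-i=1, Z[1]=0)=0; Z[16]=0
i=17: i≥r, start 0; Z[17]=2 extend→box=[17,19)
i=18: min(r-i=1, Z[1]=0)=0; Z[18]=0
i=19: i≥r, start 0; Z[19]=1 extend→box=[19,20)
i=20: i≥r, start 0; Z[20]=3 extend→box=[20,23)
i=21: min(r-i=2, Z[1]=0)=0; Z[21]=0
i=22: min(r-i=1, Z[2]=0)=0; Z[22]=0
i=23: i≥r, start 0; Z[23]=0
i=24: i≥r, start 0; Z[24]=0
i=25: i≥r, start 0; Z[25]=0
i=26: i≥r, start 0; Z[26]=0
i=27: i≥r, start 0; Z[27]=1 extend→box=[27,28)
i=28: i≥r, start 0; Z[28]=1 extend→box=[28,29)

[29, 0, 0, 1, 4, 0, 0, 2, 0, 2, 0, 1, 2, 0, 1, 2, 0, 2, 0, 1, 3, 0, 0, 0, 0, 0, 0, 1, 1]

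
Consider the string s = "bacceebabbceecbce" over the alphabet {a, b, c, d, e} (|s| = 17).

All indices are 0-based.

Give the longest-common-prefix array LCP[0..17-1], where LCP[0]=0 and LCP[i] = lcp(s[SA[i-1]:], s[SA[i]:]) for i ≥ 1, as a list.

rank | idx | suffix
   0 |   7 | abbceecbce
   1 |   1 | acceebabbceecbce
   2 |   6 | babbceecbce
   3 |   0 | bacceebabbceecbce
   4 |   8 | bbceecbce
   5 |  14 | bce
   6 |   9 | bceecbce
   7 |  13 | cbce
   8 |   2 | cceebabbceecbce
   9 |  15 | ce
  10 |   3 | ceebabbceecbce
  11 |  10 | ceecbce
  12 |  16 | e
  13 |   5 | ebabbceecbce
  14 |  12 | ecbce
  15 |   4 | eebabbceecbce
  16 |  11 | eecbce

SA = [7, 1, 6, 0, 8, 14, 9, 13, 2, 15, 3, 10, 16, 5, 12, 4, 11]
rank  pair      lcp
   1  s[7:],s[1:]  1  'a'
   2  s[1:],s[6:]  0  ''
   3  s[6:],s[0:]  2  'ba'
   4  s[0:],s[8:]  1  'b'
   5  s[8:],s[14:]  1  'b'
   6  s[14:],s[9:]  3  'bce'
   7  s[9:],s[13:]  0  ''
   8  s[13:],s[2:]  1  'c'
   9  s[2:],s[15:]  1  'c'
  10  s[15:],s[3:]  2  'ce'
  11  s[3:],s[10:]  3  'cee'
  12  s[10:],s[16:]  0  ''
  13  s[16:],s[5:]  1  'e'
  14  s[5:],s[12:]  1  'e'
  15  s[12:],s[4:]  1  'e'
  16  s[4:],s[11:]  2  'ee'

[0, 1, 0, 2, 1, 1, 3, 0, 1, 1, 2, 3, 0, 1, 1, 1, 2]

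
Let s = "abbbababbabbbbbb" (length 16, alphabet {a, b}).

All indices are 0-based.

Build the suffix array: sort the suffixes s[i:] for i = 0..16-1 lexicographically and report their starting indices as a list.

[4, 6, 0, 9, 15, 3, 5, 8, 14, 2, 7, 13, 1, 12, 11, 10]

rank | idx | suffix
   0 |   4 | ababbabbbbbb
   1 |   6 | abbabbbbbb
   2 |   0 | abbbababbabbbbbb
   3 |   9 | abbbbbb
   4 |  15 | b
   5 |   3 | bababbabbbbbb
   6 |   5 | babbabbbbbb
   7 |   8 | babbbbbb
   8 |  14 | bb
   9 |   2 | bbababbabbbbbb
  10 |   7 | bbabbbbbb
  11 |  13 | bbb
  12 |   1 | bbbababbabbbbbb
  13 |  12 | bbbb
  14 |  11 | bbbbb
  15 |  10 | bbbbbb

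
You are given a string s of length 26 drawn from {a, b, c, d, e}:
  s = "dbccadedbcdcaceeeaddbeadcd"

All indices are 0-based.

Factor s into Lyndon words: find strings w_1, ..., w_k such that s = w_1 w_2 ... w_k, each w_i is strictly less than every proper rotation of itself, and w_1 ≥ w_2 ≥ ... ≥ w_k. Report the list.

["d", "bcc", "adedbcdc", "aceeeaddbeadcd"]

emit factor 1: 'd' (i=0, period=1)
emit factor 2: 'bcc' (i=1, period=3)
emit factor 3: 'adedbcdc' (i=4, period=8)
emit factor 4: 'aceeeaddbeadcd' (i=12, period=14)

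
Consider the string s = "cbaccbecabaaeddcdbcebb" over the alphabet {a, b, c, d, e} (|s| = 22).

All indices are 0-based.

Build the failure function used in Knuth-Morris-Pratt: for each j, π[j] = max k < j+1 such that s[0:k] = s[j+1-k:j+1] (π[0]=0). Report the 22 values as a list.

[0, 0, 0, 1, 1, 2, 0, 1, 0, 0, 0, 0, 0, 0, 0, 1, 0, 0, 1, 0, 0, 0]

π[0] = 0
j=1 s[j]='b': π[1]=0 (border '')
j=2 s[j]='a': π[2]=0 (border '')
j=3 s[j]='c': π[3]=1 (border 'c')
j=4 s[j]='c': k: 1→0; π[4]=1 (border 'c')
j=5 s[j]='b': π[5]=2 (border 'cb')
j=6 s[j]='e': k: 2→0; π[6]=0 (border '')
j=7 s[j]='c': π[7]=1 (border 'c')
j=8 s[j]='a': k: 1→0; π[8]=0 (border '')
j=9 s[j]='b': π[9]=0 (border '')
j=10 s[j]='a': π[10]=0 (border '')
j=11 s[j]='a': π[11]=0 (border '')
j=12 s[j]='e': π[12]=0 (border '')
j=13 s[j]='d': π[13]=0 (border '')
j=14 s[j]='d': π[14]=0 (border '')
j=15 s[j]='c': π[15]=1 (border 'c')
j=16 s[j]='d': k: 1→0; π[16]=0 (border '')
j=17 s[j]='b': π[17]=0 (border '')
j=18 s[j]='c': π[18]=1 (border 'c')
j=19 s[j]='e': k: 1→0; π[19]=0 (border '')
j=20 s[j]='b': π[20]=0 (border '')
j=21 s[j]='b': π[21]=0 (border '')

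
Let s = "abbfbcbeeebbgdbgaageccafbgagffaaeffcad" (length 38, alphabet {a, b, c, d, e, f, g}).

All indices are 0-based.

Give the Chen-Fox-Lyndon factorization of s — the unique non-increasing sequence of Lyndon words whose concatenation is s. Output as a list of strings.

emit factor 1: 'abbfbcbeeebbgdbg' (i=0, period=16)
emit factor 2: 'aageccafbgagff' (i=16, period=14)
emit factor 3: 'aaeffcad' (i=30, period=8)

["abbfbcbeeebbgdbg", "aageccafbgagff", "aaeffcad"]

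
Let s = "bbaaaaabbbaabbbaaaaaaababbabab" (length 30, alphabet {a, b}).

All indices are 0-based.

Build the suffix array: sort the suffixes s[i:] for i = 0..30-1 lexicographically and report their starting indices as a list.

rank | idx | suffix
   0 |  15 | aaaaaaababbabab
   1 |  16 | aaaaaababbabab
   2 |  17 | aaaaababbabab
   3 |   2 | aaaaabbbaabbbaaaaaaababbabab
   4 |  18 | aaaababbabab
   5 |   3 | aaaabbbaabbbaaaaaaababbabab
   6 |  19 | aaababbabab
   7 |   4 | aaabbbaabbbaaaaaaababbabab
   8 |  20 | aababbabab
   9 |  10 | aabbbaaaaaaababbabab
  10 |   5 | aabbbaabbbaaaaaaababbabab
  11 |  28 | ab
  12 |  26 | abab
  13 |  21 | ababbabab
  14 |  23 | abbabab
  15 |  11 | abbbaaaaaaababbabab
  16 |   6 | abbbaabbbaaaaaaababbabab
  17 |  29 | b
  18 |  14 | baaaaaaababbabab
  19 |   1 | baaaaabbbaabbbaaaaaaababbabab
  20 |   9 | baabbbaaaaaaababbabab
  21 |  27 | bab
  22 |  25 | babab
  23 |  22 | babbabab
  24 |  13 | bbaaaaaaababbabab
  25 |   0 | bbaaaaabbbaabbbaaaaaaababbabab
  26 |   8 | bbaabbbaaaaaaababbabab
  27 |  24 | bbabab
  28 |  12 | bbbaaaaaaababbabab
  29 |   7 | bbbaabbbaaaaaaababbabab

[15, 16, 17, 2, 18, 3, 19, 4, 20, 10, 5, 28, 26, 21, 23, 11, 6, 29, 14, 1, 9, 27, 25, 22, 13, 0, 8, 24, 12, 7]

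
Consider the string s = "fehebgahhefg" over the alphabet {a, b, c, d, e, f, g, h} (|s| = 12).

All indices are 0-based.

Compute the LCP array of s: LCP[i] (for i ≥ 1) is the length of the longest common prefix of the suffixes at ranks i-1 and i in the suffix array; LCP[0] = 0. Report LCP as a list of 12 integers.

rank→(start, suffix):
  0 → (6, 'ahhefg')
  1 → (4, 'bgahhefg')
  2 → (3, 'ebgahhefg')
  3 → (9, 'efg')
  4 → (1, 'ehebgahhefg')
  5 → (0, 'fehebgahhefg')
  6 → (10, 'fg')
  7 → (11, 'g')
  8 → (5, 'gahhefg')
  9 → (2, 'hebgahhefg')
  10 → (8, 'hefg')
  11 → (7, 'hhefg')

SA = [6, 4, 3, 9, 1, 0, 10, 11, 5, 2, 8, 7]
[i] adj suffixes → lcp
  [1] 6/4 → 0 ('')
  [2] 4/3 → 0 ('')
  [3] 3/9 → 1 ('e')
  [4] 9/1 → 1 ('e')
  [5] 1/0 → 0 ('')
  [6] 0/10 → 1 ('f')
  [7] 10/11 → 0 ('')
  [8] 11/5 → 1 ('g')
  [9] 5/2 → 0 ('')
  [10] 2/8 → 2 ('he')
  [11] 8/7 → 1 ('h')

[0, 0, 0, 1, 1, 0, 1, 0, 1, 0, 2, 1]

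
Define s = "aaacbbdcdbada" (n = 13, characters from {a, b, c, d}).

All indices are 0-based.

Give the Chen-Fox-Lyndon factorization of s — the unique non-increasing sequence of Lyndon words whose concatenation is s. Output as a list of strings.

["aaacbbdcdbad", "a"]

emit factor 1: 'aaacbbdcdbad' (i=0, period=12)
emit factor 2: 'a' (i=12, period=1)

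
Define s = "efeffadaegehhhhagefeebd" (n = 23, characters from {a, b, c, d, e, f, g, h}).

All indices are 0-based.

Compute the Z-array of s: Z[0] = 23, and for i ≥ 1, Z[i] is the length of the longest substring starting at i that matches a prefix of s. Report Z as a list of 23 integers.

[23, 0, 2, 0, 0, 0, 0, 0, 1, 0, 1, 0, 0, 0, 0, 0, 0, 3, 0, 1, 1, 0, 0]

Z[0]=23
i=1: outside box; Z[1]=0
i=2: outside box; Z[2]=2 grow→box=[2,4)
i=3: min(r-i=1, Z[1]=0)=0; Z[3]=0
i=4: outside box; Z[4]=0
i=5: outside box; Z[5]=0
i=6: outside box; Z[6]=0
i=7: outside box; Z[7]=0
i=8: outside box; Z[8]=1 grow→box=[8,9)
i=9: outside box; Z[9]=0
i=10: outside box; Z[10]=1 grow→box=[10,11)
i=11: outside box; Z[11]=0
i=12: outside box; Z[12]=0
i=13: outside box; Z[13]=0
i=14: outside box; Z[14]=0
i=15: outside box; Z[15]=0
i=16: outside box; Z[16]=0
i=17: outside box; Z[17]=3 grow→box=[17,20)
i=18: min(r-i=2, Z[1]=0)=0; Z[18]=0
i=19: min(r-i=1, Z[2]=2)=1; Z[19]=1
i=20: outside box; Z[20]=1 grow→box=[20,21)
i=21: outside box; Z[21]=0
i=22: outside box; Z[22]=0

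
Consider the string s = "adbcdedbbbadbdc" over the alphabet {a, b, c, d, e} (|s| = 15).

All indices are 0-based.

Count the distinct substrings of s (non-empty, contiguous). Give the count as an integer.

rank | idx | suffix
   0 |   0 | adbcdedbbbadbdc
   1 |  10 | adbdc
   2 |   9 | badbdc
   3 |   8 | bbadbdc
   4 |   7 | bbbadbdc
   5 |   2 | bcdedbbbadbdc
   6 |  12 | bdc
   7 |  14 | c
   8 |   3 | cdedbbbadbdc
   9 |   6 | dbbbadbdc
  10 |   1 | dbcdedbbbadbdc
  11 |  11 | dbdc
  12 |  13 | dc
  13 |   4 | dedbbbadbdc
  14 |   5 | edbbbadbdc

SA = [0, 10, 9, 8, 7, 2, 12, 14, 3, 6, 1, 11, 13, 4, 5]
[i] adj suffixes → lcp
  [1] 0/10 → 3 ('adb')
  [2] 10/9 → 0 ('')
  [3] 9/8 → 1 ('b')
  [4] 8/7 → 2 ('bb')
  [5] 7/2 → 1 ('b')
  [6] 2/12 → 1 ('b')
  [7] 12/14 → 0 ('')
  [8] 14/3 → 1 ('c')
  [9] 3/6 → 0 ('')
  [10] 6/1 → 2 ('db')
  [11] 1/11 → 2 ('db')
  [12] 11/13 → 1 ('d')
  [13] 13/4 → 1 ('d')
  [14] 4/5 → 0 ('')

n(n+1)/2 = 15·16/2 = 120
Σ LCP = 0 + 3 + 0 + 1 + 2 + 1 + 1 + 0 + 1 + 0 + 2 + 2 + 1 + 1 + 0 = 15
distinct = 120 − 15 = 105

105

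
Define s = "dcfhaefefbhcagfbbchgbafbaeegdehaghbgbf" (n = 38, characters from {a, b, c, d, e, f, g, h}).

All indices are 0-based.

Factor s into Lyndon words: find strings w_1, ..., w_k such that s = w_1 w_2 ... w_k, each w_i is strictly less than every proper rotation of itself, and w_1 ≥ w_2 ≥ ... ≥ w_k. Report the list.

emit factor 1: 'd' (i=0, period=1)
emit factor 2: 'cfh' (i=1, period=3)
emit factor 3: 'aefefbhcagfbbchgbafb' (i=4, period=20)
emit factor 4: 'aeegdehaghbgbf' (i=24, period=14)

["d", "cfh", "aefefbhcagfbbchgbafb", "aeegdehaghbgbf"]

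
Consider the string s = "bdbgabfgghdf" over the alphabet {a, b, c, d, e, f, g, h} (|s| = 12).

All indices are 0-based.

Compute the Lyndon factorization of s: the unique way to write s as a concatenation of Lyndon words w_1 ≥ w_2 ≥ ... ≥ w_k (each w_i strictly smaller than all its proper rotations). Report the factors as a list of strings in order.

["bdbg", "abfgghdf"]

emit factor 1: 'bdbg' (i=0, period=4)
emit factor 2: 'abfgghdf' (i=4, period=8)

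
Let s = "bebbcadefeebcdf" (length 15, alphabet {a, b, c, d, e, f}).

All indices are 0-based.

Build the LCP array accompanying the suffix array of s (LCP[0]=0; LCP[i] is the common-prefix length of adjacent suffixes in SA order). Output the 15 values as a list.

[0, 0, 1, 2, 1, 0, 1, 0, 1, 0, 2, 1, 1, 0, 1]

sorted suffixes:
  #0 SA[0]=5  'adefeebcdf'
  #1 SA[1]=2  'bbcadefeebcdf'
  #2 SA[2]=3  'bcadefeebcdf'
  #3 SA[3]=11  'bcdf'
  #4 SA[4]=0  'bebbcadefeebcdf'
  #5 SA[5]=4  'cadefeebcdf'
  #6 SA[6]=12  'cdf'
  #7 SA[7]=6  'defeebcdf'
  #8 SA[8]=13  'df'
  #9 SA[9]=1  'ebbcadefeebcdf'
  #10 SA[10]=10  'ebcdf'
  #11 SA[11]=9  'eebcdf'
  #12 SA[12]=7  'efeebcdf'
  #13 SA[13]=14  'f'
  #14 SA[14]=8  'feebcdf'

SA = [5, 2, 3, 11, 0, 4, 12, 6, 13, 1, 10, 9, 7, 14, 8]
[i] adj suffixes → lcp
  [1] 5/2 → 0 ('')
  [2] 2/3 → 1 ('b')
  [3] 3/11 → 2 ('bc')
  [4] 11/0 → 1 ('b')
  [5] 0/4 → 0 ('')
  [6] 4/12 → 1 ('c')
  [7] 12/6 → 0 ('')
  [8] 6/13 → 1 ('d')
  [9] 13/1 → 0 ('')
  [10] 1/10 → 2 ('eb')
  [11] 10/9 → 1 ('e')
  [12] 9/7 → 1 ('e')
  [13] 7/14 → 0 ('')
  [14] 14/8 → 1 ('f')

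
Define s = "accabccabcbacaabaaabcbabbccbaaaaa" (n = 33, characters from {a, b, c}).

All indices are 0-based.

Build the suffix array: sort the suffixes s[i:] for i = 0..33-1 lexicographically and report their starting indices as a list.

[32, 31, 30, 29, 28, 16, 13, 17, 14, 22, 18, 7, 3, 11, 0, 27, 15, 21, 10, 23, 19, 8, 4, 24, 12, 6, 2, 26, 20, 9, 5, 1, 25]

rank | idx | suffix
   0 |  32 | a
   1 |  31 | aa
   2 |  30 | aaa
   3 |  29 | aaaa
   4 |  28 | aaaaa
   5 |  16 | aaabcbabbccbaaaaa
   6 |  13 | aabaaabcbabbccbaaaaa
   7 |  17 | aabcbabbccbaaaaa
   8 |  14 | abaaabcbabbccbaaaaa
   9 |  22 | abbccbaaaaa
  10 |  18 | abcbabbccbaaaaa
  11 |   7 | abcbacaabaaabcbabbccbaaaaa
  12 |   3 | abccabcbacaabaaabcbabbccbaaaaa
  13 |  11 | acaabaaabcbabbccbaaaaa
  14 |   0 | accabccabcbacaabaaabcbabbccbaaaaa
  15 |  27 | baaaaa
  16 |  15 | baaabcbabbccbaaaaa
  17 |  21 | babbccbaaaaa
  18 |  10 | bacaabaaabcbabbccbaaaaa
  19 |  23 | bbccbaaaaa
  20 |  19 | bcbabbccbaaaaa
  21 |   8 | bcbacaabaaabcbabbccbaaaaa
  22 |   4 | bccabcbacaabaaabcbabbccbaaaaa
  23 |  24 | bccbaaaaa
  24 |  12 | caabaaabcbabbccbaaaaa
  25 |   6 | cabcbacaabaaabcbabbccbaaaaa
  26 |   2 | cabccabcbacaabaaabcbabbccbaaaaa
  27 |  26 | cbaaaaa
  28 |  20 | cbabbccbaaaaa
  29 |   9 | cbacaabaaabcbabbccbaaaaa
  30 |   5 | ccabcbacaabaaabcbabbccbaaaaa
  31 |   1 | ccabccabcbacaabaaabcbabbccbaaaaa
  32 |  25 | ccbaaaaa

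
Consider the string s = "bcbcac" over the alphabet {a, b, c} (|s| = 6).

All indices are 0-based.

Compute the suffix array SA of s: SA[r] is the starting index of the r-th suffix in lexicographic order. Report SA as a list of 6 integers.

[4, 2, 0, 5, 3, 1]

rank→(start, suffix):
  0 → (4, 'ac')
  1 → (2, 'bcac')
  2 → (0, 'bcbcac')
  3 → (5, 'c')
  4 → (3, 'cac')
  5 → (1, 'cbcac')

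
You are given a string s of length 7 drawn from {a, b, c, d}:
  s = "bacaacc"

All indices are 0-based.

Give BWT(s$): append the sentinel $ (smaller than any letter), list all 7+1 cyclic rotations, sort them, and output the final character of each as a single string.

rank  rotation  last
    0  $bacaacc  c
    1  aacc$bac  c
    2  acaacc$b  b
    3  acc$baca  a
    4  bacaacc$  $
    5  c$bacaac  c
    6  caacc$ba  a
    7  cc$bacaa  a

ccba$caa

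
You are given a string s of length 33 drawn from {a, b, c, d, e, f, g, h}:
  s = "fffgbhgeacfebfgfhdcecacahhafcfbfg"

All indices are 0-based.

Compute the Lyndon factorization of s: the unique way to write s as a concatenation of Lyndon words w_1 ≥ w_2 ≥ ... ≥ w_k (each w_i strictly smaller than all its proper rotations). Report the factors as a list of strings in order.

["fffg", "bhge", "acfebfgfhdcec", "acahhafcfbfg"]

emit factor 1: 'fffg' (i=0, period=4)
emit factor 2: 'bhge' (i=4, period=4)
emit factor 3: 'acfebfgfhdcec' (i=8, period=13)
emit factor 4: 'acahhafcfbfg' (i=21, period=12)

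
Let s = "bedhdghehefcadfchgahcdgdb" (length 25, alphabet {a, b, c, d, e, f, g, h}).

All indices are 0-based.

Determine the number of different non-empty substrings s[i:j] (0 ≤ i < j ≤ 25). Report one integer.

sorted suffixes:
  #0 SA[0]=12  'adfchgahcdgdb'
  #1 SA[1]=18  'ahcdgdb'
  #2 SA[2]=24  'b'
  #3 SA[3]=0  'bedhdghehefcadfchgahcdgdb'
  #4 SA[4]=11  'cadfchgahcdgdb'
  #5 SA[5]=20  'cdgdb'
  #6 SA[6]=15  'chgahcdgdb'
  #7 SA[7]=23  'db'
  #8 SA[8]=13  'dfchgahcdgdb'
  #9 SA[9]=21  'dgdb'
  #10 SA[10]=4  'dghehefcadfchgahcdgdb'
  #11 SA[11]=2  'dhdghehefcadfchgahcdgdb'
  #12 SA[12]=1  'edhdghehefcadfchgahcdgdb'
  #13 SA[13]=9  'efcadfchgahcdgdb'
  #14 SA[14]=7  'ehefcadfchgahcdgdb'
  #15 SA[15]=10  'fcadfchgahcdgdb'
  #16 SA[16]=14  'fchgahcdgdb'
  #17 SA[17]=17  'gahcdgdb'
  #18 SA[18]=22  'gdb'
  #19 SA[19]=5  'ghehefcadfchgahcdgdb'
  #20 SA[20]=19  'hcdgdb'
  #21 SA[21]=3  'hdghehefcadfchgahcdgdb'
  #22 SA[22]=8  'hefcadfchgahcdgdb'
  #23 SA[23]=6  'hehefcadfchgahcdgdb'
  #24 SA[24]=16  'hgahcdgdb'

SA = [12, 18, 24, 0, 11, 20, 15, 23, 13, 21, 4, 2, 1, 9, 7, 10, 14, 17, 22, 5, 19, 3, 8, 6, 16]
[i] adj suffixes → lcp
  [1] 12/18 → 1 ('a')
  [2] 18/24 → 0 ('')
  [3] 24/0 → 1 ('b')
  [4] 0/11 → 0 ('')
  [5] 11/20 → 1 ('c')
  [6] 20/15 → 1 ('c')
  [7] 15/23 → 0 ('')
  [8] 23/13 → 1 ('d')
  [9] 13/21 → 1 ('d')
  [10] 21/4 → 2 ('dg')
  [11] 4/2 → 1 ('d')
  [12] 2/1 → 0 ('')
  [13] 1/9 → 1 ('e')
  [14] 9/7 → 1 ('e')
  [15] 7/10 → 0 ('')
  [16] 10/14 → 2 ('fc')
  [17] 14/17 → 0 ('')
  [18] 17/22 → 1 ('g')
  [19] 22/5 → 1 ('g')
  [20] 5/19 → 0 ('')
  [21] 19/3 → 1 ('h')
  [22] 3/8 → 1 ('h')
  [23] 8/6 → 2 ('he')
  [24] 6/16 → 1 ('h')

n(n+1)/2 = 25·26/2 = 325
Σ LCP = 0 + 1 + 0 + 1 + 0 + 1 + 1 + 0 + 1 + 1 + 2 + 1 + 0 + 1 + 1 + 0 + 2 + 0 + 1 + 1 + 0 + 1 + 1 + 2 + 1 = 20
distinct = 325 − 20 = 305

305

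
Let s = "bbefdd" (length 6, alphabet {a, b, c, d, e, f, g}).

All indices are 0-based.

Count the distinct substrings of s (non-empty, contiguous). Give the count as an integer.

19

rank | idx | suffix
   0 |   0 | bbefdd
   1 |   1 | befdd
   2 |   5 | d
   3 |   4 | dd
   4 |   2 | efdd
   5 |   3 | fdd

SA = [0, 1, 5, 4, 2, 3]
[i] adj suffixes → lcp
  [1] 0/1 → 1 ('b')
  [2] 1/5 → 0 ('')
  [3] 5/4 → 1 ('d')
  [4] 4/2 → 0 ('')
  [5] 2/3 → 0 ('')

n(n+1)/2 = 6·7/2 = 21
Σ LCP = 0 + 1 + 0 + 1 + 0 + 0 = 2
distinct = 21 − 2 = 19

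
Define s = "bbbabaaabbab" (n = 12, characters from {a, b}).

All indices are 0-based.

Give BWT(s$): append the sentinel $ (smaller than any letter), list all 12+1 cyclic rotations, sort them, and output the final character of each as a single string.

bbabbaaabbab$

rank  rotation       last
    0  $bbbabaaabbab  b
    1  aaabbab$bbbab  b
    2  aabbab$bbbaba  a
    3  ab$bbbabaaabb  b
    4  abaaabbab$bbb  b
    5  abbab$bbbabaa  a
    6  b$bbbabaaabba  a
    7  baaabbab$bbba  a
    8  bab$bbbabaaab  b
    9  babaaabbab$bb  b
   10  bbab$bbbabaaa  a
   11  bbabaaabbab$b  b
   12  bbbabaaabbab$  $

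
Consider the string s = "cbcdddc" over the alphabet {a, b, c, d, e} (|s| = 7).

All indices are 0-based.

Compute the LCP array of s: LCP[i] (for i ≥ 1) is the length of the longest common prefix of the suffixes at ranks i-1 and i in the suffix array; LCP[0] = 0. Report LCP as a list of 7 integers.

[0, 0, 1, 1, 0, 1, 2]

rank→(start, suffix):
  0 → (1, 'bcdddc')
  1 → (6, 'c')
  2 → (0, 'cbcdddc')
  3 → (2, 'cdddc')
  4 → (5, 'dc')
  5 → (4, 'ddc')
  6 → (3, 'dddc')

SA = [1, 6, 0, 2, 5, 4, 3]
i: (SA[i-1],SA[i]) lcp shared
  1: (1,6) 0 ''
  2: (6,0) 1 'c'
  3: (0,2) 1 'c'
  4: (2,5) 0 ''
  5: (5,4) 1 'd'
  6: (4,3) 2 'dd'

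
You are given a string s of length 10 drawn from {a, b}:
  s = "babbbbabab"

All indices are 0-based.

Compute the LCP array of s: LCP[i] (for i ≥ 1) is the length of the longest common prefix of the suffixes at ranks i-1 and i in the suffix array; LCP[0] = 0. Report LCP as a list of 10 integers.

rank→(start, suffix):
  0 → (8, 'ab')
  1 → (6, 'abab')
  2 → (1, 'abbbbabab')
  3 → (9, 'b')
  4 → (7, 'bab')
  5 → (5, 'babab')
  6 → (0, 'babbbbabab')
  7 → (4, 'bbabab')
  8 → (3, 'bbbabab')
  9 → (2, 'bbbbabab')

SA = [8, 6, 1, 9, 7, 5, 0, 4, 3, 2]
[i] adj suffixes → lcp
  [1] 8/6 → 2 ('ab')
  [2] 6/1 → 2 ('ab')
  [3] 1/9 → 0 ('')
  [4] 9/7 → 1 ('b')
  [5] 7/5 → 3 ('bab')
  [6] 5/0 → 3 ('bab')
  [7] 0/4 → 1 ('b')
  [8] 4/3 → 2 ('bb')
  [9] 3/2 → 3 ('bbb')

[0, 2, 2, 0, 1, 3, 3, 1, 2, 3]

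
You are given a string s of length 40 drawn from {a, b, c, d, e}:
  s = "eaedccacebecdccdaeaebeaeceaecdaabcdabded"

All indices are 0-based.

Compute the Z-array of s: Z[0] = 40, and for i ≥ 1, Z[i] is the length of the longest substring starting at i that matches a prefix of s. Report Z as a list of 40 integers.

[40, 0, 1, 0, 0, 0, 0, 0, 1, 0, 1, 0, 0, 0, 0, 0, 0, 3, 0, 1, 0, 3, 0, 1, 0, 3, 0, 1, 0, 0, 0, 0, 0, 0, 0, 0, 0, 0, 1, 0]

Z[0]=40
i=1: outside box; Z[1]=0
i=2: outside box; Z[2]=1 scan→box=[2,3)
i=3: outside box; Z[3]=0
i=4: outside box; Z[4]=0
i=5: outside box; Z[5]=0
i=6: outside box; Z[6]=0
i=7: outside box; Z[7]=0
i=8: outside box; Z[8]=1 scan→box=[8,9)
i=9: outside box; Z[9]=0
i=10: outside box; Z[10]=1 scan→box=[10,11)
i=11: outside box; Z[11]=0
i=12: outside box; Z[12]=0
i=13: outside box; Z[13]=0
i=14: outside box; Z[14]=0
i=15: outside box; Z[15]=0
i=16: outside box; Z[16]=0
i=17: outside box; Z[17]=3 scan→box=[17,20)
i=18: min(r-i=2, Z[1]=0)=0; Z[18]=0
i=19: min(r-i=1, Z[2]=1)=1; Z[19]=1
i=20: outside box; Z[20]=0
i=21: outside box; Z[21]=3 scan→box=[21,24)
i=22: min(r-i=2, Z[1]=0)=0; Z[22]=0
i=23: min(r-i=1, Z[2]=1)=1; Z[23]=1
i=24: outside box; Z[24]=0
i=25: outside box; Z[25]=3 scan→box=[25,28)
i=26: min(r-i=2, Z[1]=0)=0; Z[26]=0
i=27: min(r-i=1, Z[2]=1)=1; Z[27]=1
i=28: outside box; Z[28]=0
i=29: outside box; Z[29]=0
i=30: outside box; Z[30]=0
i=31: outside box; Z[31]=0
i=32: outside box; Z[32]=0
i=33: outside box; Z[33]=0
i=34: outside box; Z[34]=0
i=35: outside box; Z[35]=0
i=36: outside box; Z[36]=0
i=37: outside box; Z[37]=0
i=38: outside box; Z[38]=1 scan→box=[38,39)
i=39: outside box; Z[39]=0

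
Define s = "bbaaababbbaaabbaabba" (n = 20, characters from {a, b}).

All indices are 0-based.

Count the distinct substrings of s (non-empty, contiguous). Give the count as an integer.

157

rank | idx | suffix
   0 |  19 | a
   1 |   2 | aaababbbaaabbaabba
   2 |  10 | aaabbaabba
   3 |   3 | aababbbaaabbaabba
   4 |  15 | aabba
   5 |  11 | aabbaabba
   6 |   4 | ababbbaaabbaabba
   7 |  16 | abba
   8 |  12 | abbaabba
   9 |   6 | abbbaaabbaabba
  10 |  18 | ba
  11 |   1 | baaababbbaaabbaabba
  12 |   9 | baaabbaabba
  13 |  14 | baabba
  14 |   5 | babbbaaabbaabba
  15 |  17 | bba
  16 |   0 | bbaaababbbaaabbaabba
  17 |   8 | bbaaabbaabba
  18 |  13 | bbaabba
  19 |   7 | bbbaaabbaabba

SA = [19, 2, 10, 3, 15, 11, 4, 16, 12, 6, 18, 1, 9, 14, 5, 17, 0, 8, 13, 7]
[i] adj suffixes → lcp
  [1] 19/2 → 1 ('a')
  [2] 2/10 → 4 ('aaab')
  [3] 10/3 → 2 ('aa')
  [4] 3/15 → 3 ('aab')
  [5] 15/11 → 5 ('aabba')
  [6] 11/4 → 1 ('a')
  [7] 4/16 → 2 ('ab')
  [8] 16/12 → 4 ('abba')
  [9] 12/6 → 3 ('abb')
  [10] 6/18 → 0 ('')
  [11] 18/1 → 2 ('ba')
  [12] 1/9 → 5 ('baaab')
  [13] 9/14 → 3 ('baa')
  [14] 14/5 → 2 ('ba')
  [15] 5/17 → 1 ('b')
  [16] 17/0 → 3 ('bba')
  [17] 0/8 → 6 ('bbaaab')
  [18] 8/13 → 4 ('bbaa')
  [19] 13/7 → 2 ('bb')

n(n+1)/2 = 20·21/2 = 210
Σ LCP = 0 + 1 + 4 + 2 + 3 + 5 + 1 + 2 + 4 + 3 + 0 + 2 + 5 + 3 + 2 + 1 + 3 + 6 + 4 + 2 = 53
distinct = 210 − 53 = 157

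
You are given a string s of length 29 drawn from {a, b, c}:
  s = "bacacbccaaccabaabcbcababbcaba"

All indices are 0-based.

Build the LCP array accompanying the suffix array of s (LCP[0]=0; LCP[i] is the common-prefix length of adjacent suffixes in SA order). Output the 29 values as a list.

[0, 1, 2, 1, 3, 3, 2, 2, 1, 2, 2, 0, 2, 2, 2, 1, 1, 5, 2, 2, 0, 2, 4, 4, 2, 1, 3, 1, 3]

sorted suffixes:
  #0 SA[0]=28  'a'
  #1 SA[1]=14  'aabcbcababbcaba'
  #2 SA[2]=8  'aaccabaabcbcababbcaba'
  #3 SA[3]=26  'aba'
  #4 SA[4]=12  'abaabcbcababbcaba'
  #5 SA[5]=20  'ababbcaba'
  #6 SA[6]=22  'abbcaba'
  #7 SA[7]=15  'abcbcababbcaba'
  #8 SA[8]=1  'acacbccaaccabaabcbcababbcaba'
  #9 SA[9]=3  'acbccaaccabaabcbcababbcaba'
  #10 SA[10]=9  'accabaabcbcababbcaba'
  #11 SA[11]=27  'ba'
  #12 SA[12]=13  'baabcbcababbcaba'
  #13 SA[13]=21  'babbcaba'
  #14 SA[14]=0  'bacacbccaaccabaabcbcababbcaba'
  #15 SA[15]=23  'bbcaba'
  #16 SA[16]=24  'bcaba'
  #17 SA[17]=18  'bcababbcaba'
  #18 SA[18]=16  'bcbcababbcaba'
  #19 SA[19]=5  'bccaaccabaabcbcababbcaba'
  #20 SA[20]=7  'caaccabaabcbcababbcaba'
  #21 SA[21]=25  'caba'
  #22 SA[22]=11  'cabaabcbcababbcaba'
  #23 SA[23]=19  'cababbcaba'
  #24 SA[24]=2  'cacbccaaccabaabcbcababbcaba'
  #25 SA[25]=17  'cbcababbcaba'
  #26 SA[26]=4  'cbccaaccabaabcbcababbcaba'
  #27 SA[27]=6  'ccaaccabaabcbcababbcaba'
  #28 SA[28]=10  'ccabaabcbcababbcaba'

SA = [28, 14, 8, 26, 12, 20, 22, 15, 1, 3, 9, 27, 13, 21, 0, 23, 24, 18, 16, 5, 7, 25, 11, 19, 2, 17, 4, 6, 10]
i: (SA[i-1],SA[i]) lcp shared
  1: (28,14) 1 'a'
  2: (14,8) 2 'aa'
  3: (8,26) 1 'a'
  4: (26,12) 3 'aba'
  5: (12,20) 3 'aba'
  6: (20,22) 2 'ab'
  7: (22,15) 2 'ab'
  8: (15,1) 1 'a'
  9: (1,3) 2 'ac'
  10: (3,9) 2 'ac'
  11: (9,27) 0 ''
  12: (27,13) 2 'ba'
  13: (13,21) 2 'ba'
  14: (21,0) 2 'ba'
  15: (0,23) 1 'b'
  16: (23,24) 1 'b'
  17: (24,18) 5 'bcaba'
  18: (18,16) 2 'bc'
  19: (16,5) 2 'bc'
  20: (5,7) 0 ''
  21: (7,25) 2 'ca'
  22: (25,11) 4 'caba'
  23: (11,19) 4 'caba'
  24: (19,2) 2 'ca'
  25: (2,17) 1 'c'
  26: (17,4) 3 'cbc'
  27: (4,6) 1 'c'
  28: (6,10) 3 'cca'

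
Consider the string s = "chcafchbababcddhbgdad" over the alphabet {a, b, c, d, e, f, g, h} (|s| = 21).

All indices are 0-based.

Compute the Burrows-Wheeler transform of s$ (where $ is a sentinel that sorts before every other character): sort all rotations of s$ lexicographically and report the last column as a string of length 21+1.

dbbdchaahhbf$agcdabcdc

rank  rotation                last
    0  $chcafchbababcddhbgdad  d
    1  ababcddhbgdad$chcafchb  b
    2  abcddhbgdad$chcafchbab  b
    3  ad$chcafchbababcddhbgd  d
    4  afchbababcddhbgdad$chc  c
    5  bababcddhbgdad$chcafch  h
    6  babcddhbgdad$chcafchba  a
    7  bcddhbgdad$chcafchbaba  a
    8  bgdad$chcafchbababcddh  h
    9  cafchbababcddhbgdad$ch  h
   10  cddhbgdad$chcafchbabab  b
   11  chbababcddhbgdad$chcaf  f
   12  chcafchbababcddhbgdad$  $
   13  d$chcafchbababcddhbgda  a
   14  dad$chcafchbababcddhbg  g
   15  ddhbgdad$chcafchbababc  c
   16  dhbgdad$chcafchbababcd  d
   17  fchbababcddhbgdad$chca  a
   18  gdad$chcafchbababcddhb  b
   19  hbababcddhbgdad$chcafc  c
   20  hbgdad$chcafchbababcdd  d
   21  hcafchbababcddhbgdad$c  c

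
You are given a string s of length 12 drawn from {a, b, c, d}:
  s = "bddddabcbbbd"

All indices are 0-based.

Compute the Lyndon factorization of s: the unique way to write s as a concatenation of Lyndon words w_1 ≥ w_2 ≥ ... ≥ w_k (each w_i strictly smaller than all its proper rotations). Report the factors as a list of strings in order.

emit factor 1: 'bdddd' (i=0, period=5)
emit factor 2: 'abcbbbd' (i=5, period=7)

["bdddd", "abcbbbd"]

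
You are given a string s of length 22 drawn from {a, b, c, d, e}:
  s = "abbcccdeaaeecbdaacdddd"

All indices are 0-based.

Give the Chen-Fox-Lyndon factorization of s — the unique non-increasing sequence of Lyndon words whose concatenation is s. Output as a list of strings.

emit factor 1: 'abbcccde' (i=0, period=8)
emit factor 2: 'aaeecbd' (i=8, period=7)
emit factor 3: 'aacdddd' (i=15, period=7)

["abbcccde", "aaeecbd", "aacdddd"]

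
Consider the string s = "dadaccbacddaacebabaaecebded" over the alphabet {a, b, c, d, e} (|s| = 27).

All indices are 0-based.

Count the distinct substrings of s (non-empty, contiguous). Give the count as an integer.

rank | idx | suffix
   0 |  11 | aacebabaaecebded
   1 |  18 | aaecebded
   2 |  16 | abaaecebded
   3 |   3 | accbacddaacebabaaecebded
   4 |   7 | acddaacebabaaecebded
   5 |  12 | acebabaaecebded
   6 |   1 | adaccbacddaacebabaaecebded
   7 |  19 | aecebded
   8 |  17 | baaecebded
   9 |  15 | babaaecebded
  10 |   6 | bacddaacebabaaecebded
  11 |  23 | bded
  12 |   5 | cbacddaacebabaaecebded
  13 |   4 | ccbacddaacebabaaecebded
  14 |   8 | cddaacebabaaecebded
  15 |  13 | cebabaaecebded
  16 |  21 | cebded
  17 |  26 | d
  18 |  10 | daacebabaaecebded
  19 |   2 | daccbacddaacebabaaecebded
  20 |   0 | dadaccbacddaacebabaaecebded
  21 |   9 | ddaacebabaaecebded
  22 |  24 | ded
  23 |  14 | ebabaaecebded
  24 |  22 | ebded
  25 |  20 | ecebded
  26 |  25 | ed

SA = [11, 18, 16, 3, 7, 12, 1, 19, 17, 15, 6, 23, 5, 4, 8, 13, 21, 26, 10, 2, 0, 9, 24, 14, 22, 20, 25]
[i] adj suffixes → lcp
  [1] 11/18 → 2 ('aa')
  [2] 18/16 → 1 ('a')
  [3] 16/3 → 1 ('a')
  [4] 3/7 → 2 ('ac')
  [5] 7/12 → 2 ('ac')
  [6] 12/1 → 1 ('a')
  [7] 1/19 → 1 ('a')
  [8] 19/17 → 0 ('')
  [9] 17/15 → 2 ('ba')
  [10] 15/6 → 2 ('ba')
  [11] 6/23 → 1 ('b')
  [12] 23/5 → 0 ('')
  [13] 5/4 → 1 ('c')
  [14] 4/8 → 1 ('c')
  [15] 8/13 → 1 ('c')
  [16] 13/21 → 3 ('ceb')
  [17] 21/26 → 0 ('')
  [18] 26/10 → 1 ('d')
  [19] 10/2 → 2 ('da')
  [20] 2/0 → 2 ('da')
  [21] 0/9 → 1 ('d')
  [22] 9/24 → 1 ('d')
  [23] 24/14 → 0 ('')
  [24] 14/22 → 2 ('eb')
  [25] 22/20 → 1 ('e')
  [26] 20/25 → 1 ('e')

n(n+1)/2 = 27·28/2 = 378
Σ LCP = 0 + 2 + 1 + 1 + 2 + 2 + 1 + 1 + 0 + 2 + 2 + 1 + 0 + 1 + 1 + 1 + 3 + 0 + 1 + 2 + 2 + 1 + 1 + 0 + 2 + 1 + 1 = 32
distinct = 378 − 32 = 346

346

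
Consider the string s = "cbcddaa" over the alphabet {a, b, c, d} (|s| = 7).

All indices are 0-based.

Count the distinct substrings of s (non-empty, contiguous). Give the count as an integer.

sorted suffixes:
  #0 SA[0]=6  'a'
  #1 SA[1]=5  'aa'
  #2 SA[2]=1  'bcddaa'
  #3 SA[3]=0  'cbcddaa'
  #4 SA[4]=2  'cddaa'
  #5 SA[5]=4  'daa'
  #6 SA[6]=3  'ddaa'

SA = [6, 5, 1, 0, 2, 4, 3]
i: (SA[i-1],SA[i]) lcp shared
  1: (6,5) 1 'a'
  2: (5,1) 0 ''
  3: (1,0) 0 ''
  4: (0,2) 1 'c'
  5: (2,4) 0 ''
  6: (4,3) 1 'd'

n(n+1)/2 = 7·8/2 = 28
Σ LCP = 0 + 1 + 0 + 0 + 1 + 0 + 1 = 3
distinct = 28 − 3 = 25

25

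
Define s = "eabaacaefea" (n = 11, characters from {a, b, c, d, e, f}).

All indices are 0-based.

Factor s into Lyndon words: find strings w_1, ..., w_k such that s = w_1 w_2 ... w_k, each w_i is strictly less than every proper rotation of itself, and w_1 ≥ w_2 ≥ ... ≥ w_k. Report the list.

["e", "ab", "aacaefe", "a"]

emit factor 1: 'e' (i=0, period=1)
emit factor 2: 'ab' (i=1, period=2)
emit factor 3: 'aacaefe' (i=3, period=7)
emit factor 4: 'a' (i=10, period=1)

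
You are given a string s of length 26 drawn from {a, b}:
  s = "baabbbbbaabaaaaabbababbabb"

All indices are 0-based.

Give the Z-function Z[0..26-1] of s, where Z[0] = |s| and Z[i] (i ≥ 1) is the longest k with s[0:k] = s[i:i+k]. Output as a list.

Z[0]=26
i=1: outside box; Z[1]=0
i=2: outside box; Z[2]=0
i=3: outside box; Z[3]=1 grow→box=[3,4)
i=4: outside box; Z[4]=1 grow→box=[4,5)
i=5: outside box; Z[5]=1 grow→box=[5,6)
i=6: outside box; Z[6]=1 grow→box=[6,7)
i=7: outside box; Z[7]=4 grow→box=[7,11)
i=8: min(r-i=3, Z[1]=0)=0; Z[8]=0
i=9: min(r-i=2, Z[2]=0)=0; Z[9]=0
i=10: min(r-i=1, Z[3]=1)=1; Z[10]=3 grow→box=[10,13)
i=11: min(r-i=2, Z[1]=0)=0; Z[11]=0
i=12: min(r-i=1, Z[2]=0)=0; Z[12]=0
i=13: outside box; Z[13]=0
i=14: outside box; Z[14]=0
i=15: outside box; Z[15]=0
i=16: outside box; Z[16]=1 grow→box=[16,17)
i=17: outside box; Z[17]=2 grow→box=[17,19)
i=18: min(r-i=1, Z[1]=0)=0; Z[18]=0
i=19: outside box; Z[19]=2 grow→box=[19,21)
i=20: min(r-i=1, Z[1]=0)=0; Z[20]=0
i=21: outside box; Z[21]=1 grow→box=[21,22)
i=22: outside box; Z[22]=2 grow→box=[22,24)
i=23: min(r-i=1, Z[1]=0)=0; Z[23]=0
i=24: outside box; Z[24]=1 grow→box=[24,25)
i=25: outside box; Z[25]=1 grow→box=[25,26)

[26, 0, 0, 1, 1, 1, 1, 4, 0, 0, 3, 0, 0, 0, 0, 0, 1, 2, 0, 2, 0, 1, 2, 0, 1, 1]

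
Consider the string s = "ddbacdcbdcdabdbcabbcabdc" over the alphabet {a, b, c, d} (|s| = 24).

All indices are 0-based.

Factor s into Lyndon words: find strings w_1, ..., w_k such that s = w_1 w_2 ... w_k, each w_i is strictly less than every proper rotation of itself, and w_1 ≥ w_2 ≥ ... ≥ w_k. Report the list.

["d", "d", "b", "acdcbdcd", "abdbc", "abbcabdc"]

emit factor 1: 'd' (i=0, period=1)
emit factor 2: 'd' (i=1, period=1)
emit factor 3: 'b' (i=2, period=1)
emit factor 4: 'acdcbdcd' (i=3, period=8)
emit factor 5: 'abdbc' (i=11, period=5)
emit factor 6: 'abbcabdc' (i=16, period=8)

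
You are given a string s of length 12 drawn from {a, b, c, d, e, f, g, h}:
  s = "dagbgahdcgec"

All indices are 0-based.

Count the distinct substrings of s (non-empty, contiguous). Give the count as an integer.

rank→(start, suffix):
  0 → (1, 'agbgahdcgec')
  1 → (5, 'ahdcgec')
  2 → (3, 'bgahdcgec')
  3 → (11, 'c')
  4 → (8, 'cgec')
  5 → (0, 'dagbgahdcgec')
  6 → (7, 'dcgec')
  7 → (10, 'ec')
  8 → (4, 'gahdcgec')
  9 → (2, 'gbgahdcgec')
  10 → (9, 'gec')
  11 → (6, 'hdcgec')

SA = [1, 5, 3, 11, 8, 0, 7, 10, 4, 2, 9, 6]
rank  pair      lcp
   1  s[1:],s[5:]  1  'a'
   2  s[5:],s[3:]  0  ''
   3  s[3:],s[11:]  0  ''
   4  s[11:],s[8:]  1  'c'
   5  s[8:],s[0:]  0  ''
   6  s[0:],s[7:]  1  'd'
   7  s[7:],s[10:]  0  ''
   8  s[10:],s[4:]  0  ''
   9  s[4:],s[2:]  1  'g'
  10  s[2:],s[9:]  1  'g'
  11  s[9:],s[6:]  0  ''

n(n+1)/2 = 12·13/2 = 78
Σ LCP = 0 + 1 + 0 + 0 + 1 + 0 + 1 + 0 + 0 + 1 + 1 + 0 = 5
distinct = 78 − 5 = 73

73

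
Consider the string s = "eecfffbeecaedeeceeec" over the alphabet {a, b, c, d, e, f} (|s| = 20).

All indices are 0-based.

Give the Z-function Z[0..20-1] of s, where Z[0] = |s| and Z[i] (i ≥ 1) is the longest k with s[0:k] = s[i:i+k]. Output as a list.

[20, 1, 0, 0, 0, 0, 0, 3, 1, 0, 0, 1, 0, 3, 1, 0, 2, 3, 1, 0]

Z[0]=20
i=1: fresh scan; Z[1]=1 scan→box=[1,2)
i=2: fresh scan; Z[2]=0
i=3: fresh scan; Z[3]=0
i=4: fresh scan; Z[4]=0
i=5: fresh scan; Z[5]=0
i=6: fresh scan; Z[6]=0
i=7: fresh scan; Z[7]=3 scan→box=[7,10)
i=8: min(r-i=2, Z[1]=1)=1; Z[8]=1
i=9: min(r-i=1, Z[2]=0)=0; Z[9]=0
i=10: fresh scan; Z[10]=0
i=11: fresh scan; Z[11]=1 scan→box=[11,12)
i=12: fresh scan; Z[12]=0
i=13: fresh scan; Z[13]=3 scan→box=[13,16)
i=14: min(r-i=2, Z[1]=1)=1; Z[14]=1
i=15: min(r-i=1, Z[2]=0)=0; Z[15]=0
i=16: fresh scan; Z[16]=2 scan→box=[16,18)
i=17: min(r-i=1, Z[1]=1)=1; Z[17]=3 scan→box=[17,20)
i=18: min(r-i=2, Z[1]=1)=1; Z[18]=1
i=19: min(r-i=1, Z[2]=0)=0; Z[19]=0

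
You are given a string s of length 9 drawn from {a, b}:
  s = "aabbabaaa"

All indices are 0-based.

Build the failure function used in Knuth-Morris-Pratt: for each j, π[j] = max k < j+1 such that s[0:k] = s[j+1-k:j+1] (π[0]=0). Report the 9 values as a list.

π[0] = 0
j=1 s[j]='a': π[1]=1 (border 'a')
j=2 s[j]='b': k: 1→0; π[2]=0 (border '')
j=3 s[j]='b': π[3]=0 (border '')
j=4 s[j]='a': π[4]=1 (border 'a')
j=5 s[j]='b': k: 1→0; π[5]=0 (border '')
j=6 s[j]='a': π[6]=1 (border 'a')
j=7 s[j]='a': π[7]=2 (border 'aa')
j=8 s[j]='a': k: 2→1; π[8]=2 (border 'aa')

[0, 1, 0, 0, 1, 0, 1, 2, 2]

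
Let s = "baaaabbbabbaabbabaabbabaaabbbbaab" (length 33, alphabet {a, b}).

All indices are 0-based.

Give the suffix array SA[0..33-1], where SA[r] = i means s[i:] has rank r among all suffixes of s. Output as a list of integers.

rank→(start, suffix):
  0 → (1, 'aaaabbbabbaabbabaabbabaaabbbbaab')
  1 → (2, 'aaabbbabbaabbabaabbabaaabbbbaab')
  2 → (23, 'aaabbbbaab')
  3 → (30, 'aab')
  4 → (17, 'aabbabaaabbbbaab')
  5 → (11, 'aabbabaabbabaaabbbbaab')
  6 → (3, 'aabbbabbaabbabaabbabaaabbbbaab')
  7 → (24, 'aabbbbaab')
  8 → (31, 'ab')
  9 → (21, 'abaaabbbbaab')
  10 → (15, 'abaabbabaaabbbbaab')
  11 → (8, 'abbaabbabaabbabaaabbbbaab')
  12 → (18, 'abbabaaabbbbaab')
  13 → (12, 'abbabaabbabaaabbbbaab')
  14 → (4, 'abbbabbaabbabaabbabaaabbbbaab')
  15 → (25, 'abbbbaab')
  16 → (32, 'b')
  17 → (0, 'baaaabbbabbaabbabaabbabaaabbbbaab')
  18 → (22, 'baaabbbbaab')
  19 → (29, 'baab')
  20 → (16, 'baabbabaaabbbbaab')
  21 → (10, 'baabbabaabbabaaabbbbaab')
  22 → (20, 'babaaabbbbaab')
  23 → (14, 'babaabbabaaabbbbaab')
  24 → (7, 'babbaabbabaabbabaaabbbbaab')
  25 → (28, 'bbaab')
  26 → (9, 'bbaabbabaabbabaaabbbbaab')
  27 → (19, 'bbabaaabbbbaab')
  28 → (13, 'bbabaabbabaaabbbbaab')
  29 → (6, 'bbabbaabbabaabbabaaabbbbaab')
  30 → (27, 'bbbaab')
  31 → (5, 'bbbabbaabbabaabbabaaabbbbaab')
  32 → (26, 'bbbbaab')

[1, 2, 23, 30, 17, 11, 3, 24, 31, 21, 15, 8, 18, 12, 4, 25, 32, 0, 22, 29, 16, 10, 20, 14, 7, 28, 9, 19, 13, 6, 27, 5, 26]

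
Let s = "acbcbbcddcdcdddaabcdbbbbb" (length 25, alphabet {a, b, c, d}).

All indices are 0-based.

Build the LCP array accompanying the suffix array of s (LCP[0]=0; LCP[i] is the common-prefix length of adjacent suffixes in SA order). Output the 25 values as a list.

rank→(start, suffix):
  0 → (15, 'aabcdbbbbb')
  1 → (16, 'abcdbbbbb')
  2 → (0, 'acbcbbcddcdcdddaabcdbbbbb')
  3 → (24, 'b')
  4 → (23, 'bb')
  5 → (22, 'bbb')
  6 → (21, 'bbbb')
  7 → (20, 'bbbbb')
  8 → (4, 'bbcddcdcdddaabcdbbbbb')
  9 → (2, 'bcbbcddcdcdddaabcdbbbbb')
  10 → (17, 'bcdbbbbb')
  11 → (5, 'bcddcdcdddaabcdbbbbb')
  12 → (3, 'cbbcddcdcdddaabcdbbbbb')
  13 → (1, 'cbcbbcddcdcdddaabcdbbbbb')
  14 → (18, 'cdbbbbb')
  15 → (9, 'cdcdddaabcdbbbbb')
  16 → (6, 'cddcdcdddaabcdbbbbb')
  17 → (11, 'cdddaabcdbbbbb')
  18 → (14, 'daabcdbbbbb')
  19 → (19, 'dbbbbb')
  20 → (8, 'dcdcdddaabcdbbbbb')
  21 → (10, 'dcdddaabcdbbbbb')
  22 → (13, 'ddaabcdbbbbb')
  23 → (7, 'ddcdcdddaabcdbbbbb')
  24 → (12, 'dddaabcdbbbbb')

SA = [15, 16, 0, 24, 23, 22, 21, 20, 4, 2, 17, 5, 3, 1, 18, 9, 6, 11, 14, 19, 8, 10, 13, 7, 12]
rank  pair      lcp
   1  s[15:],s[16:]  1  'a'
   2  s[16:],s[0:]  1  'a'
   3  s[0:],s[24:]  0  ''
   4  s[24:],s[23:]  1  'b'
   5  s[23:],s[22:]  2  'bb'
   6  s[22:],s[21:]  3  'bbb'
   7  s[21:],s[20:]  4  'bbbb'
   8  s[20:],s[4:]  2  'bb'
   9  s[4:],s[2:]  1  'b'
  10  s[2:],s[17:]  2  'bc'
  11  s[17:],s[5:]  3  'bcd'
  12  s[5:],s[3:]  0  ''
  13  s[3:],s[1:]  2  'cb'
  14  s[1:],s[18:]  1  'c'
  15  s[18:],s[9:]  2  'cd'
  16  s[9:],s[6:]  2  'cd'
  17  s[6:],s[11:]  3  'cdd'
  18  s[11:],s[14:]  0  ''
  19  s[14:],s[19:]  1  'd'
  20  s[19:],s[8:]  1  'd'
  21  s[8:],s[10:]  3  'dcd'
  22  s[10:],s[13:]  1  'd'
  23  s[13:],s[7:]  2  'dd'
  24  s[7:],s[12:]  2  'dd'

[0, 1, 1, 0, 1, 2, 3, 4, 2, 1, 2, 3, 0, 2, 1, 2, 2, 3, 0, 1, 1, 3, 1, 2, 2]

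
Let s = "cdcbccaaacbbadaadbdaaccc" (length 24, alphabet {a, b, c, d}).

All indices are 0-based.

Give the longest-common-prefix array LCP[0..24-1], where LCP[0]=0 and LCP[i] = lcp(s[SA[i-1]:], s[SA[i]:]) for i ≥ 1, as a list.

[0, 2, 3, 2, 1, 2, 1, 2, 0, 1, 1, 1, 0, 1, 1, 2, 1, 2, 2, 1, 0, 3, 1, 1]

rank | idx | suffix
   0 |   6 | aaacbbadaadbdaaccc
   1 |   7 | aacbbadaadbdaaccc
   2 |  19 | aaccc
   3 |  14 | aadbdaaccc
   4 |   8 | acbbadaadbdaaccc
   5 |  20 | accc
   6 |  12 | adaadbdaaccc
   7 |  15 | adbdaaccc
   8 |  11 | badaadbdaaccc
   9 |  10 | bbadaadbdaaccc
  10 |   3 | bccaaacbbadaadbdaaccc
  11 |  17 | bdaaccc
  12 |  23 | c
  13 |   5 | caaacbbadaadbdaaccc
  14 |   9 | cbbadaadbdaaccc
  15 |   2 | cbccaaacbbadaadbdaaccc
  16 |  22 | cc
  17 |   4 | ccaaacbbadaadbdaaccc
  18 |  21 | ccc
  19 |   0 | cdcbccaaacbbadaadbdaaccc
  20 |  18 | daaccc
  21 |  13 | daadbdaaccc
  22 |  16 | dbdaaccc
  23 |   1 | dcbccaaacbbadaadbdaaccc

SA = [6, 7, 19, 14, 8, 20, 12, 15, 11, 10, 3, 17, 23, 5, 9, 2, 22, 4, 21, 0, 18, 13, 16, 1]
rank  pair      lcp
   1  s[6:],s[7:]  2  'aa'
   2  s[7:],s[19:]  3  'aac'
   3  s[19:],s[14:]  2  'aa'
   4  s[14:],s[8:]  1  'a'
   5  s[8:],s[20:]  2  'ac'
   6  s[20:],s[12:]  1  'a'
   7  s[12:],s[15:]  2  'ad'
   8  s[15:],s[11:]  0  ''
   9  s[11:],s[10:]  1  'b'
  10  s[10:],s[3:]  1  'b'
  11  s[3:],s[17:]  1  'b'
  12  s[17:],s[23:]  0  ''
  13  s[23:],s[5:]  1  'c'
  14  s[5:],s[9:]  1  'c'
  15  s[9:],s[2:]  2  'cb'
  16  s[2:],s[22:]  1  'c'
  17  s[22:],s[4:]  2  'cc'
  18  s[4:],s[21:]  2  'cc'
  19  s[21:],s[0:]  1  'c'
  20  s[0:],s[18:]  0  ''
  21  s[18:],s[13:]  3  'daa'
  22  s[13:],s[16:]  1  'd'
  23  s[16:],s[1:]  1  'd'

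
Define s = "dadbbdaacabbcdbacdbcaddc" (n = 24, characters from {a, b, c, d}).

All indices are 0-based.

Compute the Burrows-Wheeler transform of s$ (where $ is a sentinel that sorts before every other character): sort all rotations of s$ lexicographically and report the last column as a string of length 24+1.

rank  rotation                   last
    0  $dadbbdaacabbcdbacdbcaddc  c
    1  aacabbcdbacdbcaddc$dadbbd  d
    2  abbcdbacdbcaddc$dadbbdaac  c
    3  acabbcdbacdbcaddc$dadbbda  a
    4  acdbcaddc$dadbbdaacabbcdb  b
    5  adbbdaacabbcdbacdbcaddc$d  d
    6  addc$dadbbdaacabbcdbacdbc  c
    7  bacdbcaddc$dadbbdaacabbcd  d
    8  bbcdbacdbcaddc$dadbbdaaca  a
    9  bbdaacabbcdbacdbcaddc$dad  d
   10  bcaddc$dadbbdaacabbcdbacd  d
   11  bcdbacdbcaddc$dadbbdaacab  b
   12  bdaacabbcdbacdbcaddc$dadb  b
   13  c$dadbbdaacabbcdbacdbcadd  d
   14  cabbcdbacdbcaddc$dadbbdaa  a
   15  caddc$dadbbdaacabbcdbacdb  b
   16  cdbacdbcaddc$dadbbdaacabb  b
   17  cdbcaddc$dadbbdaacabbcdba  a
   18  daacabbcdbacdbcaddc$dadbb  b
   19  dadbbdaacabbcdbacdbcaddc$  $
   20  dbacdbcaddc$dadbbdaacabbc  c
   21  dbbdaacabbcdbacdbcaddc$da  a
   22  dbcaddc$dadbbdaacabbcdbac  c
   23  dc$dadbbdaacabbcdbacdbcad  d
   24  ddc$dadbbdaacabbcdbacdbca  a

cdcabdcdaddbbdabbab$cacda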